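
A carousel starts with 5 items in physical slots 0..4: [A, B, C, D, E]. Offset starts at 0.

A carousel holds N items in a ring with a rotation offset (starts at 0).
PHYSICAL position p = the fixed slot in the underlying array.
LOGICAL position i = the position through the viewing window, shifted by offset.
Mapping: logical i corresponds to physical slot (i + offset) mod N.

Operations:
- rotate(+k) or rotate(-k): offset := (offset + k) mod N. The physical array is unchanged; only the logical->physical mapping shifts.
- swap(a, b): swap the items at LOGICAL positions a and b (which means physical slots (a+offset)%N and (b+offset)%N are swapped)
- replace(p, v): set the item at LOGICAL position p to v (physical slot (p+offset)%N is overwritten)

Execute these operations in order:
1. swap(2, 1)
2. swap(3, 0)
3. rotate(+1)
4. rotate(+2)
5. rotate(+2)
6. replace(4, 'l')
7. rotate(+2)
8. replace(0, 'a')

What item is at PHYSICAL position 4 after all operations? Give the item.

Answer: l

Derivation:
After op 1 (swap(2, 1)): offset=0, physical=[A,C,B,D,E], logical=[A,C,B,D,E]
After op 2 (swap(3, 0)): offset=0, physical=[D,C,B,A,E], logical=[D,C,B,A,E]
After op 3 (rotate(+1)): offset=1, physical=[D,C,B,A,E], logical=[C,B,A,E,D]
After op 4 (rotate(+2)): offset=3, physical=[D,C,B,A,E], logical=[A,E,D,C,B]
After op 5 (rotate(+2)): offset=0, physical=[D,C,B,A,E], logical=[D,C,B,A,E]
After op 6 (replace(4, 'l')): offset=0, physical=[D,C,B,A,l], logical=[D,C,B,A,l]
After op 7 (rotate(+2)): offset=2, physical=[D,C,B,A,l], logical=[B,A,l,D,C]
After op 8 (replace(0, 'a')): offset=2, physical=[D,C,a,A,l], logical=[a,A,l,D,C]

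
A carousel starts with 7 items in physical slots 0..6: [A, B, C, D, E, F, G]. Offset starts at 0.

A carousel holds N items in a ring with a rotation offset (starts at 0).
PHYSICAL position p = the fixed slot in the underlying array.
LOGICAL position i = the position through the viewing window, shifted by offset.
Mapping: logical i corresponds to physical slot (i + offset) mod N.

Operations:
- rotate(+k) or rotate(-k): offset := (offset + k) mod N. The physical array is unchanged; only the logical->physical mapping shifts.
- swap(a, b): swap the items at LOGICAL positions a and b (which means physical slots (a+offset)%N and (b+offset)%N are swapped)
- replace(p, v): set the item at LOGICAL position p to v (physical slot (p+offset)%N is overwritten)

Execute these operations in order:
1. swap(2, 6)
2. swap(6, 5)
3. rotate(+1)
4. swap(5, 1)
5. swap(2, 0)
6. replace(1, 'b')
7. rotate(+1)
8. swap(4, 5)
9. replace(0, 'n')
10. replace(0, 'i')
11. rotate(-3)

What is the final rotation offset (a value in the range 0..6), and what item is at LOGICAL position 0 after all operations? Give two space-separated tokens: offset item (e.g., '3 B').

Answer: 6 A

Derivation:
After op 1 (swap(2, 6)): offset=0, physical=[A,B,G,D,E,F,C], logical=[A,B,G,D,E,F,C]
After op 2 (swap(6, 5)): offset=0, physical=[A,B,G,D,E,C,F], logical=[A,B,G,D,E,C,F]
After op 3 (rotate(+1)): offset=1, physical=[A,B,G,D,E,C,F], logical=[B,G,D,E,C,F,A]
After op 4 (swap(5, 1)): offset=1, physical=[A,B,F,D,E,C,G], logical=[B,F,D,E,C,G,A]
After op 5 (swap(2, 0)): offset=1, physical=[A,D,F,B,E,C,G], logical=[D,F,B,E,C,G,A]
After op 6 (replace(1, 'b')): offset=1, physical=[A,D,b,B,E,C,G], logical=[D,b,B,E,C,G,A]
After op 7 (rotate(+1)): offset=2, physical=[A,D,b,B,E,C,G], logical=[b,B,E,C,G,A,D]
After op 8 (swap(4, 5)): offset=2, physical=[G,D,b,B,E,C,A], logical=[b,B,E,C,A,G,D]
After op 9 (replace(0, 'n')): offset=2, physical=[G,D,n,B,E,C,A], logical=[n,B,E,C,A,G,D]
After op 10 (replace(0, 'i')): offset=2, physical=[G,D,i,B,E,C,A], logical=[i,B,E,C,A,G,D]
After op 11 (rotate(-3)): offset=6, physical=[G,D,i,B,E,C,A], logical=[A,G,D,i,B,E,C]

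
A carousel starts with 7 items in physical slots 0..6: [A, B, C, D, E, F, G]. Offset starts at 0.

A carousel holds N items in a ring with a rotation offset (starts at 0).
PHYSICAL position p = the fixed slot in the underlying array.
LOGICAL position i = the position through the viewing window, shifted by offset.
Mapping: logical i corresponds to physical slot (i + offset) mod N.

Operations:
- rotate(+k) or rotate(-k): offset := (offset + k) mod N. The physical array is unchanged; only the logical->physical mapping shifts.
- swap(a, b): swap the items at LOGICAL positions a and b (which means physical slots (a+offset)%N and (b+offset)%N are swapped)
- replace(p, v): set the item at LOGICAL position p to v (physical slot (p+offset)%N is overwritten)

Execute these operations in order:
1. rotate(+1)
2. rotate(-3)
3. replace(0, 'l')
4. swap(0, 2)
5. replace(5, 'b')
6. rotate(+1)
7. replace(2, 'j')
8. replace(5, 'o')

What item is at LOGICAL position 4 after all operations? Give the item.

After op 1 (rotate(+1)): offset=1, physical=[A,B,C,D,E,F,G], logical=[B,C,D,E,F,G,A]
After op 2 (rotate(-3)): offset=5, physical=[A,B,C,D,E,F,G], logical=[F,G,A,B,C,D,E]
After op 3 (replace(0, 'l')): offset=5, physical=[A,B,C,D,E,l,G], logical=[l,G,A,B,C,D,E]
After op 4 (swap(0, 2)): offset=5, physical=[l,B,C,D,E,A,G], logical=[A,G,l,B,C,D,E]
After op 5 (replace(5, 'b')): offset=5, physical=[l,B,C,b,E,A,G], logical=[A,G,l,B,C,b,E]
After op 6 (rotate(+1)): offset=6, physical=[l,B,C,b,E,A,G], logical=[G,l,B,C,b,E,A]
After op 7 (replace(2, 'j')): offset=6, physical=[l,j,C,b,E,A,G], logical=[G,l,j,C,b,E,A]
After op 8 (replace(5, 'o')): offset=6, physical=[l,j,C,b,o,A,G], logical=[G,l,j,C,b,o,A]

Answer: b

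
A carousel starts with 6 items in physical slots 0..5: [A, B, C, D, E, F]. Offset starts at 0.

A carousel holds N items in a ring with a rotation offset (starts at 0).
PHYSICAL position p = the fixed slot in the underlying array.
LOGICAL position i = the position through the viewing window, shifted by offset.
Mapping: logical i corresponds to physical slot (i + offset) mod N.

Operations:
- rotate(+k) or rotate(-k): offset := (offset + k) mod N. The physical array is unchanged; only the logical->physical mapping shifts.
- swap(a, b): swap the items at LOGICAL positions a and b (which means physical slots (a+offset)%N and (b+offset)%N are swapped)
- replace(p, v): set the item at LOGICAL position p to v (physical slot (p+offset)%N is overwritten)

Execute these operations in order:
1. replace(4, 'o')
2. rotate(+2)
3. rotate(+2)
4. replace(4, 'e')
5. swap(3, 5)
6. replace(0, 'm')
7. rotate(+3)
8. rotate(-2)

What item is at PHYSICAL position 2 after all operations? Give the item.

Answer: e

Derivation:
After op 1 (replace(4, 'o')): offset=0, physical=[A,B,C,D,o,F], logical=[A,B,C,D,o,F]
After op 2 (rotate(+2)): offset=2, physical=[A,B,C,D,o,F], logical=[C,D,o,F,A,B]
After op 3 (rotate(+2)): offset=4, physical=[A,B,C,D,o,F], logical=[o,F,A,B,C,D]
After op 4 (replace(4, 'e')): offset=4, physical=[A,B,e,D,o,F], logical=[o,F,A,B,e,D]
After op 5 (swap(3, 5)): offset=4, physical=[A,D,e,B,o,F], logical=[o,F,A,D,e,B]
After op 6 (replace(0, 'm')): offset=4, physical=[A,D,e,B,m,F], logical=[m,F,A,D,e,B]
After op 7 (rotate(+3)): offset=1, physical=[A,D,e,B,m,F], logical=[D,e,B,m,F,A]
After op 8 (rotate(-2)): offset=5, physical=[A,D,e,B,m,F], logical=[F,A,D,e,B,m]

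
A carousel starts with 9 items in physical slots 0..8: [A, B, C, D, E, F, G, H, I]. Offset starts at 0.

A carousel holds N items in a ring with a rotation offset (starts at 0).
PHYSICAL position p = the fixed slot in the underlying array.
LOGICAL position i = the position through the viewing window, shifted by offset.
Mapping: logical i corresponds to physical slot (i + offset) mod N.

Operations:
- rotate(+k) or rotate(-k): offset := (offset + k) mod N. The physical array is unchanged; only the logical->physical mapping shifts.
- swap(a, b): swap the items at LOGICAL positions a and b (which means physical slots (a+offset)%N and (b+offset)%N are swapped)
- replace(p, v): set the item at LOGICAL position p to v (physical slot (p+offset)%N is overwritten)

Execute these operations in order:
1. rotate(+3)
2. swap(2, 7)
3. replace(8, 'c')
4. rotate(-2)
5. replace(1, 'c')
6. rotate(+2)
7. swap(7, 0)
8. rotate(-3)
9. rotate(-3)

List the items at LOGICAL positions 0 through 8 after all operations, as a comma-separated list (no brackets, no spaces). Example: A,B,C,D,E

After op 1 (rotate(+3)): offset=3, physical=[A,B,C,D,E,F,G,H,I], logical=[D,E,F,G,H,I,A,B,C]
After op 2 (swap(2, 7)): offset=3, physical=[A,F,C,D,E,B,G,H,I], logical=[D,E,B,G,H,I,A,F,C]
After op 3 (replace(8, 'c')): offset=3, physical=[A,F,c,D,E,B,G,H,I], logical=[D,E,B,G,H,I,A,F,c]
After op 4 (rotate(-2)): offset=1, physical=[A,F,c,D,E,B,G,H,I], logical=[F,c,D,E,B,G,H,I,A]
After op 5 (replace(1, 'c')): offset=1, physical=[A,F,c,D,E,B,G,H,I], logical=[F,c,D,E,B,G,H,I,A]
After op 6 (rotate(+2)): offset=3, physical=[A,F,c,D,E,B,G,H,I], logical=[D,E,B,G,H,I,A,F,c]
After op 7 (swap(7, 0)): offset=3, physical=[A,D,c,F,E,B,G,H,I], logical=[F,E,B,G,H,I,A,D,c]
After op 8 (rotate(-3)): offset=0, physical=[A,D,c,F,E,B,G,H,I], logical=[A,D,c,F,E,B,G,H,I]
After op 9 (rotate(-3)): offset=6, physical=[A,D,c,F,E,B,G,H,I], logical=[G,H,I,A,D,c,F,E,B]

Answer: G,H,I,A,D,c,F,E,B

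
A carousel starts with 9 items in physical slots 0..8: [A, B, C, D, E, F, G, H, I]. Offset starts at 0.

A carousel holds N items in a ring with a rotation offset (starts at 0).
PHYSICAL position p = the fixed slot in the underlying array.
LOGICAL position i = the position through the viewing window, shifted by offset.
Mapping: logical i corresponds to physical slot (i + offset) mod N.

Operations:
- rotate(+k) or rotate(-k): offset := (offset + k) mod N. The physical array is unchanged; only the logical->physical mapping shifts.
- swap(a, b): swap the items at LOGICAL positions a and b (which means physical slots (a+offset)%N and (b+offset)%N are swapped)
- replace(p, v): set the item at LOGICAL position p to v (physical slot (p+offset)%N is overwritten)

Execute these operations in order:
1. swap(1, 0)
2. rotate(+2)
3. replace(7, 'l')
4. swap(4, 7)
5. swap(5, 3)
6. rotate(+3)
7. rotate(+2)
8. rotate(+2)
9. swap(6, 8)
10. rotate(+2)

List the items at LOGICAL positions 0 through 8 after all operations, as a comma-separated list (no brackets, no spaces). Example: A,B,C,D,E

Answer: C,D,E,H,I,F,l,G,A

Derivation:
After op 1 (swap(1, 0)): offset=0, physical=[B,A,C,D,E,F,G,H,I], logical=[B,A,C,D,E,F,G,H,I]
After op 2 (rotate(+2)): offset=2, physical=[B,A,C,D,E,F,G,H,I], logical=[C,D,E,F,G,H,I,B,A]
After op 3 (replace(7, 'l')): offset=2, physical=[l,A,C,D,E,F,G,H,I], logical=[C,D,E,F,G,H,I,l,A]
After op 4 (swap(4, 7)): offset=2, physical=[G,A,C,D,E,F,l,H,I], logical=[C,D,E,F,l,H,I,G,A]
After op 5 (swap(5, 3)): offset=2, physical=[G,A,C,D,E,H,l,F,I], logical=[C,D,E,H,l,F,I,G,A]
After op 6 (rotate(+3)): offset=5, physical=[G,A,C,D,E,H,l,F,I], logical=[H,l,F,I,G,A,C,D,E]
After op 7 (rotate(+2)): offset=7, physical=[G,A,C,D,E,H,l,F,I], logical=[F,I,G,A,C,D,E,H,l]
After op 8 (rotate(+2)): offset=0, physical=[G,A,C,D,E,H,l,F,I], logical=[G,A,C,D,E,H,l,F,I]
After op 9 (swap(6, 8)): offset=0, physical=[G,A,C,D,E,H,I,F,l], logical=[G,A,C,D,E,H,I,F,l]
After op 10 (rotate(+2)): offset=2, physical=[G,A,C,D,E,H,I,F,l], logical=[C,D,E,H,I,F,l,G,A]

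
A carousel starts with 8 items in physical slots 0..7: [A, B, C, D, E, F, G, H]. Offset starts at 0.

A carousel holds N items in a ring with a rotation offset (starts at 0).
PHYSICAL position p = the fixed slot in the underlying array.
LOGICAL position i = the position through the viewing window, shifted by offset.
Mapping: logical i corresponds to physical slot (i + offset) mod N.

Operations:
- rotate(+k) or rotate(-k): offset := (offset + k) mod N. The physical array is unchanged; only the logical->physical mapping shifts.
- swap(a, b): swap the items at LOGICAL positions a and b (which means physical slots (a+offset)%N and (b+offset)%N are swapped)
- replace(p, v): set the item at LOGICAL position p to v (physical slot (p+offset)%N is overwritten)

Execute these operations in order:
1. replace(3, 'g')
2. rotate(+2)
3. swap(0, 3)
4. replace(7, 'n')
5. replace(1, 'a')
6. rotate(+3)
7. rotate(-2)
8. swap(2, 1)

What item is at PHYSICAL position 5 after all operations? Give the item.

After op 1 (replace(3, 'g')): offset=0, physical=[A,B,C,g,E,F,G,H], logical=[A,B,C,g,E,F,G,H]
After op 2 (rotate(+2)): offset=2, physical=[A,B,C,g,E,F,G,H], logical=[C,g,E,F,G,H,A,B]
After op 3 (swap(0, 3)): offset=2, physical=[A,B,F,g,E,C,G,H], logical=[F,g,E,C,G,H,A,B]
After op 4 (replace(7, 'n')): offset=2, physical=[A,n,F,g,E,C,G,H], logical=[F,g,E,C,G,H,A,n]
After op 5 (replace(1, 'a')): offset=2, physical=[A,n,F,a,E,C,G,H], logical=[F,a,E,C,G,H,A,n]
After op 6 (rotate(+3)): offset=5, physical=[A,n,F,a,E,C,G,H], logical=[C,G,H,A,n,F,a,E]
After op 7 (rotate(-2)): offset=3, physical=[A,n,F,a,E,C,G,H], logical=[a,E,C,G,H,A,n,F]
After op 8 (swap(2, 1)): offset=3, physical=[A,n,F,a,C,E,G,H], logical=[a,C,E,G,H,A,n,F]

Answer: E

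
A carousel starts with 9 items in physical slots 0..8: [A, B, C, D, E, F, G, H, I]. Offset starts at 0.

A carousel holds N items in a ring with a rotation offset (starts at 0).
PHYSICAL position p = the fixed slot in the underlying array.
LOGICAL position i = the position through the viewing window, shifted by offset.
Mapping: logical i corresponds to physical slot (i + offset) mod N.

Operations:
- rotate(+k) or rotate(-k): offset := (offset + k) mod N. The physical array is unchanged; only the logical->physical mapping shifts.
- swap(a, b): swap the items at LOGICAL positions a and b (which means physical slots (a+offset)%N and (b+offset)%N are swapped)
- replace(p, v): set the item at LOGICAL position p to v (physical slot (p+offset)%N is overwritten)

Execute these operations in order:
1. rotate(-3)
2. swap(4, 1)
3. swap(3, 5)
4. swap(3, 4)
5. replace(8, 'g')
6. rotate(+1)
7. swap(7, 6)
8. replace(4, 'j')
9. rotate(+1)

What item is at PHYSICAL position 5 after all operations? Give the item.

Answer: E

Derivation:
After op 1 (rotate(-3)): offset=6, physical=[A,B,C,D,E,F,G,H,I], logical=[G,H,I,A,B,C,D,E,F]
After op 2 (swap(4, 1)): offset=6, physical=[A,H,C,D,E,F,G,B,I], logical=[G,B,I,A,H,C,D,E,F]
After op 3 (swap(3, 5)): offset=6, physical=[C,H,A,D,E,F,G,B,I], logical=[G,B,I,C,H,A,D,E,F]
After op 4 (swap(3, 4)): offset=6, physical=[H,C,A,D,E,F,G,B,I], logical=[G,B,I,H,C,A,D,E,F]
After op 5 (replace(8, 'g')): offset=6, physical=[H,C,A,D,E,g,G,B,I], logical=[G,B,I,H,C,A,D,E,g]
After op 6 (rotate(+1)): offset=7, physical=[H,C,A,D,E,g,G,B,I], logical=[B,I,H,C,A,D,E,g,G]
After op 7 (swap(7, 6)): offset=7, physical=[H,C,A,D,g,E,G,B,I], logical=[B,I,H,C,A,D,g,E,G]
After op 8 (replace(4, 'j')): offset=7, physical=[H,C,j,D,g,E,G,B,I], logical=[B,I,H,C,j,D,g,E,G]
After op 9 (rotate(+1)): offset=8, physical=[H,C,j,D,g,E,G,B,I], logical=[I,H,C,j,D,g,E,G,B]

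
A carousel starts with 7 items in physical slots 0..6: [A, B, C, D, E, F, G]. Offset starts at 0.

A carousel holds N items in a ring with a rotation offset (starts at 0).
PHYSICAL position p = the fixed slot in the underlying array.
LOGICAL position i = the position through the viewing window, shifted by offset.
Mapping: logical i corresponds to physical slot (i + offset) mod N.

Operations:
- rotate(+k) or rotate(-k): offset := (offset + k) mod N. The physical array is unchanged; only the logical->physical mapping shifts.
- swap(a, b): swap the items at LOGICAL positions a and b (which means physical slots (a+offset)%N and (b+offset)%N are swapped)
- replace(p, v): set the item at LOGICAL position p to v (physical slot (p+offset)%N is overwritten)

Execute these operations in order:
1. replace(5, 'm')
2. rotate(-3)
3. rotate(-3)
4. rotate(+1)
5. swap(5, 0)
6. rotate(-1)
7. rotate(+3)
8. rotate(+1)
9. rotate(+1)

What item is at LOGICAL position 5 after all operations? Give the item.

Answer: E

Derivation:
After op 1 (replace(5, 'm')): offset=0, physical=[A,B,C,D,E,m,G], logical=[A,B,C,D,E,m,G]
After op 2 (rotate(-3)): offset=4, physical=[A,B,C,D,E,m,G], logical=[E,m,G,A,B,C,D]
After op 3 (rotate(-3)): offset=1, physical=[A,B,C,D,E,m,G], logical=[B,C,D,E,m,G,A]
After op 4 (rotate(+1)): offset=2, physical=[A,B,C,D,E,m,G], logical=[C,D,E,m,G,A,B]
After op 5 (swap(5, 0)): offset=2, physical=[C,B,A,D,E,m,G], logical=[A,D,E,m,G,C,B]
After op 6 (rotate(-1)): offset=1, physical=[C,B,A,D,E,m,G], logical=[B,A,D,E,m,G,C]
After op 7 (rotate(+3)): offset=4, physical=[C,B,A,D,E,m,G], logical=[E,m,G,C,B,A,D]
After op 8 (rotate(+1)): offset=5, physical=[C,B,A,D,E,m,G], logical=[m,G,C,B,A,D,E]
After op 9 (rotate(+1)): offset=6, physical=[C,B,A,D,E,m,G], logical=[G,C,B,A,D,E,m]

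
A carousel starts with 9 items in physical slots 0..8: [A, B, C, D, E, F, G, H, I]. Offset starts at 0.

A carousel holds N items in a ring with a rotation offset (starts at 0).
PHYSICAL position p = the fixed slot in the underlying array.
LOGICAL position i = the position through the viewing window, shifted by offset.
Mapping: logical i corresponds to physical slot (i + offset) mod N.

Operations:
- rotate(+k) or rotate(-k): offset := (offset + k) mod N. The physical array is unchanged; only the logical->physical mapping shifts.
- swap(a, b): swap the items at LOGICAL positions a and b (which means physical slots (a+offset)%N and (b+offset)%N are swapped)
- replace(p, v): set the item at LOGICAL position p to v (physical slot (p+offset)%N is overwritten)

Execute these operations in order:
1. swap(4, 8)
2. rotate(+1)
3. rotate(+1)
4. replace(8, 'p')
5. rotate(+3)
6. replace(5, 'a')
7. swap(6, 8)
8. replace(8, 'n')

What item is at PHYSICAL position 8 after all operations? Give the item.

After op 1 (swap(4, 8)): offset=0, physical=[A,B,C,D,I,F,G,H,E], logical=[A,B,C,D,I,F,G,H,E]
After op 2 (rotate(+1)): offset=1, physical=[A,B,C,D,I,F,G,H,E], logical=[B,C,D,I,F,G,H,E,A]
After op 3 (rotate(+1)): offset=2, physical=[A,B,C,D,I,F,G,H,E], logical=[C,D,I,F,G,H,E,A,B]
After op 4 (replace(8, 'p')): offset=2, physical=[A,p,C,D,I,F,G,H,E], logical=[C,D,I,F,G,H,E,A,p]
After op 5 (rotate(+3)): offset=5, physical=[A,p,C,D,I,F,G,H,E], logical=[F,G,H,E,A,p,C,D,I]
After op 6 (replace(5, 'a')): offset=5, physical=[A,a,C,D,I,F,G,H,E], logical=[F,G,H,E,A,a,C,D,I]
After op 7 (swap(6, 8)): offset=5, physical=[A,a,I,D,C,F,G,H,E], logical=[F,G,H,E,A,a,I,D,C]
After op 8 (replace(8, 'n')): offset=5, physical=[A,a,I,D,n,F,G,H,E], logical=[F,G,H,E,A,a,I,D,n]

Answer: E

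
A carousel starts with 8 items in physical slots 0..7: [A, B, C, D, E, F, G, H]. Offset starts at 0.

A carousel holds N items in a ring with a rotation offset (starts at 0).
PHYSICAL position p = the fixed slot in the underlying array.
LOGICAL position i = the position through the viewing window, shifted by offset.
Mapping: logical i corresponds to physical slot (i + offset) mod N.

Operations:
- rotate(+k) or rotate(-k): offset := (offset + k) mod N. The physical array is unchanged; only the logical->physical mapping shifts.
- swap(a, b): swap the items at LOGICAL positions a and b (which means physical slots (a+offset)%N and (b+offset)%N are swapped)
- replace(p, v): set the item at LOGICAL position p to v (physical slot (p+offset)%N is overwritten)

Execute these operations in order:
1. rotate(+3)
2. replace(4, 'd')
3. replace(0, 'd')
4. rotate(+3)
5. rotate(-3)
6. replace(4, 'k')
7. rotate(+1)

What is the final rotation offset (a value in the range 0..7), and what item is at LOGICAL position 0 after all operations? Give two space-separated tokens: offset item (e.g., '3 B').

Answer: 4 E

Derivation:
After op 1 (rotate(+3)): offset=3, physical=[A,B,C,D,E,F,G,H], logical=[D,E,F,G,H,A,B,C]
After op 2 (replace(4, 'd')): offset=3, physical=[A,B,C,D,E,F,G,d], logical=[D,E,F,G,d,A,B,C]
After op 3 (replace(0, 'd')): offset=3, physical=[A,B,C,d,E,F,G,d], logical=[d,E,F,G,d,A,B,C]
After op 4 (rotate(+3)): offset=6, physical=[A,B,C,d,E,F,G,d], logical=[G,d,A,B,C,d,E,F]
After op 5 (rotate(-3)): offset=3, physical=[A,B,C,d,E,F,G,d], logical=[d,E,F,G,d,A,B,C]
After op 6 (replace(4, 'k')): offset=3, physical=[A,B,C,d,E,F,G,k], logical=[d,E,F,G,k,A,B,C]
After op 7 (rotate(+1)): offset=4, physical=[A,B,C,d,E,F,G,k], logical=[E,F,G,k,A,B,C,d]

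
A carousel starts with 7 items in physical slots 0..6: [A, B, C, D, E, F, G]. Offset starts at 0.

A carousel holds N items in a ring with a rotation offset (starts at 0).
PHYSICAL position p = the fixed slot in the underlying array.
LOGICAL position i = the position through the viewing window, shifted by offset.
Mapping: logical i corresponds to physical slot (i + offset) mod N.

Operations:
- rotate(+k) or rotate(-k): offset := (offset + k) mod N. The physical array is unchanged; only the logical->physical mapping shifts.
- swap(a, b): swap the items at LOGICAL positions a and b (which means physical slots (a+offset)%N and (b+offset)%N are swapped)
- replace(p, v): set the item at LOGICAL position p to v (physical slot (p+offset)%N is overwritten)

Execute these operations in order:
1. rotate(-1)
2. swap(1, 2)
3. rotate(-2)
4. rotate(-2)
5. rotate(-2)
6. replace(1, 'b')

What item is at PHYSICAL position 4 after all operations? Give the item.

Answer: E

Derivation:
After op 1 (rotate(-1)): offset=6, physical=[A,B,C,D,E,F,G], logical=[G,A,B,C,D,E,F]
After op 2 (swap(1, 2)): offset=6, physical=[B,A,C,D,E,F,G], logical=[G,B,A,C,D,E,F]
After op 3 (rotate(-2)): offset=4, physical=[B,A,C,D,E,F,G], logical=[E,F,G,B,A,C,D]
After op 4 (rotate(-2)): offset=2, physical=[B,A,C,D,E,F,G], logical=[C,D,E,F,G,B,A]
After op 5 (rotate(-2)): offset=0, physical=[B,A,C,D,E,F,G], logical=[B,A,C,D,E,F,G]
After op 6 (replace(1, 'b')): offset=0, physical=[B,b,C,D,E,F,G], logical=[B,b,C,D,E,F,G]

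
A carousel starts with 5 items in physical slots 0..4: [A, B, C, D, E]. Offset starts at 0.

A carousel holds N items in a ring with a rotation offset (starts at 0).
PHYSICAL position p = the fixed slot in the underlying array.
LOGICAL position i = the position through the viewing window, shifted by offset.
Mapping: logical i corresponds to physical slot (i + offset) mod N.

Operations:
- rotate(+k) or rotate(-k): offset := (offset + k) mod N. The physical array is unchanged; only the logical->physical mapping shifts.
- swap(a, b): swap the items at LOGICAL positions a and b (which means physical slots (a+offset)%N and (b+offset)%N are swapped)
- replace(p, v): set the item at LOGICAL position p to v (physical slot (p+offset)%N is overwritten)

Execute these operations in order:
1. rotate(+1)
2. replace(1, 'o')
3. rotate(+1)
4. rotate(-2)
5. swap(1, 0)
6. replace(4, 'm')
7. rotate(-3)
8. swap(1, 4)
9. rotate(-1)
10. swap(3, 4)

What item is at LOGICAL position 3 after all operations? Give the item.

After op 1 (rotate(+1)): offset=1, physical=[A,B,C,D,E], logical=[B,C,D,E,A]
After op 2 (replace(1, 'o')): offset=1, physical=[A,B,o,D,E], logical=[B,o,D,E,A]
After op 3 (rotate(+1)): offset=2, physical=[A,B,o,D,E], logical=[o,D,E,A,B]
After op 4 (rotate(-2)): offset=0, physical=[A,B,o,D,E], logical=[A,B,o,D,E]
After op 5 (swap(1, 0)): offset=0, physical=[B,A,o,D,E], logical=[B,A,o,D,E]
After op 6 (replace(4, 'm')): offset=0, physical=[B,A,o,D,m], logical=[B,A,o,D,m]
After op 7 (rotate(-3)): offset=2, physical=[B,A,o,D,m], logical=[o,D,m,B,A]
After op 8 (swap(1, 4)): offset=2, physical=[B,D,o,A,m], logical=[o,A,m,B,D]
After op 9 (rotate(-1)): offset=1, physical=[B,D,o,A,m], logical=[D,o,A,m,B]
After op 10 (swap(3, 4)): offset=1, physical=[m,D,o,A,B], logical=[D,o,A,B,m]

Answer: B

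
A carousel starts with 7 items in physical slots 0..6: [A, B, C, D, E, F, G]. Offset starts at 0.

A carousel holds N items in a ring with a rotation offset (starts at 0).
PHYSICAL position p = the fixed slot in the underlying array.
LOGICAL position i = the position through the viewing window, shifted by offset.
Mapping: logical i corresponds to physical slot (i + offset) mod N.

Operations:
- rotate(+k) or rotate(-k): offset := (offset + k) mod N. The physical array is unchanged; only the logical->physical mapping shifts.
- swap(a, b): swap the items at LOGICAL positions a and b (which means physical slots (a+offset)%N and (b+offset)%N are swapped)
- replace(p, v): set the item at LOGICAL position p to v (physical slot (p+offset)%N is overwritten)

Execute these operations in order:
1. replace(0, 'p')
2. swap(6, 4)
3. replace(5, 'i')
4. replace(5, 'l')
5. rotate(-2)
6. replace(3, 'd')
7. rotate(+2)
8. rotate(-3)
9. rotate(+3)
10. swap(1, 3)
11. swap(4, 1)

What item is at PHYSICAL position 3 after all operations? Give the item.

Answer: d

Derivation:
After op 1 (replace(0, 'p')): offset=0, physical=[p,B,C,D,E,F,G], logical=[p,B,C,D,E,F,G]
After op 2 (swap(6, 4)): offset=0, physical=[p,B,C,D,G,F,E], logical=[p,B,C,D,G,F,E]
After op 3 (replace(5, 'i')): offset=0, physical=[p,B,C,D,G,i,E], logical=[p,B,C,D,G,i,E]
After op 4 (replace(5, 'l')): offset=0, physical=[p,B,C,D,G,l,E], logical=[p,B,C,D,G,l,E]
After op 5 (rotate(-2)): offset=5, physical=[p,B,C,D,G,l,E], logical=[l,E,p,B,C,D,G]
After op 6 (replace(3, 'd')): offset=5, physical=[p,d,C,D,G,l,E], logical=[l,E,p,d,C,D,G]
After op 7 (rotate(+2)): offset=0, physical=[p,d,C,D,G,l,E], logical=[p,d,C,D,G,l,E]
After op 8 (rotate(-3)): offset=4, physical=[p,d,C,D,G,l,E], logical=[G,l,E,p,d,C,D]
After op 9 (rotate(+3)): offset=0, physical=[p,d,C,D,G,l,E], logical=[p,d,C,D,G,l,E]
After op 10 (swap(1, 3)): offset=0, physical=[p,D,C,d,G,l,E], logical=[p,D,C,d,G,l,E]
After op 11 (swap(4, 1)): offset=0, physical=[p,G,C,d,D,l,E], logical=[p,G,C,d,D,l,E]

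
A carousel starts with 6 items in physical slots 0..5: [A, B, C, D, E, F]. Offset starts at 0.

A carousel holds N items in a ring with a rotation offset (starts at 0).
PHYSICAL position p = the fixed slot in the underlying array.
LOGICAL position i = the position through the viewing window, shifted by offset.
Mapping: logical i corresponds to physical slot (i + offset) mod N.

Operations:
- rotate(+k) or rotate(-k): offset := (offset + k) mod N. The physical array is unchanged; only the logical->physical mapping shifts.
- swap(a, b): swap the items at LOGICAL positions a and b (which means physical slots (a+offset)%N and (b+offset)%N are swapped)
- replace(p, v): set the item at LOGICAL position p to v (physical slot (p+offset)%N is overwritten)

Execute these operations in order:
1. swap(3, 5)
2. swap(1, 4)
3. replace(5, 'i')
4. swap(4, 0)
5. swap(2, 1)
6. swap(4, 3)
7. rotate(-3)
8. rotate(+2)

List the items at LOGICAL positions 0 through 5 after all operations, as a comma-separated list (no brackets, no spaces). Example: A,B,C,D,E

Answer: i,B,C,E,A,F

Derivation:
After op 1 (swap(3, 5)): offset=0, physical=[A,B,C,F,E,D], logical=[A,B,C,F,E,D]
After op 2 (swap(1, 4)): offset=0, physical=[A,E,C,F,B,D], logical=[A,E,C,F,B,D]
After op 3 (replace(5, 'i')): offset=0, physical=[A,E,C,F,B,i], logical=[A,E,C,F,B,i]
After op 4 (swap(4, 0)): offset=0, physical=[B,E,C,F,A,i], logical=[B,E,C,F,A,i]
After op 5 (swap(2, 1)): offset=0, physical=[B,C,E,F,A,i], logical=[B,C,E,F,A,i]
After op 6 (swap(4, 3)): offset=0, physical=[B,C,E,A,F,i], logical=[B,C,E,A,F,i]
After op 7 (rotate(-3)): offset=3, physical=[B,C,E,A,F,i], logical=[A,F,i,B,C,E]
After op 8 (rotate(+2)): offset=5, physical=[B,C,E,A,F,i], logical=[i,B,C,E,A,F]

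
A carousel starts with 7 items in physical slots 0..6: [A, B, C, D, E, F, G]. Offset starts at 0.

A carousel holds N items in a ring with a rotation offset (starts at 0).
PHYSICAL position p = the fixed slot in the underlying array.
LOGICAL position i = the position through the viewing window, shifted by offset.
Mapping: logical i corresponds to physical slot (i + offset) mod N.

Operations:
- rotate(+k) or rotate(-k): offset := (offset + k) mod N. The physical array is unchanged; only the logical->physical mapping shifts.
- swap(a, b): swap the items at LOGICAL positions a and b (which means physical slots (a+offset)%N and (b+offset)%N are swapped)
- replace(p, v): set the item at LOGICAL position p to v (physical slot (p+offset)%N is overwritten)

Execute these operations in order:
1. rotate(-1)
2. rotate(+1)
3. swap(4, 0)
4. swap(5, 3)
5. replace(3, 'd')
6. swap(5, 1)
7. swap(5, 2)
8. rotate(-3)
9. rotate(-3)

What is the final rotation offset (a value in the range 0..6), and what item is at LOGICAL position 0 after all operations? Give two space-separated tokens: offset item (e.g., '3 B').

After op 1 (rotate(-1)): offset=6, physical=[A,B,C,D,E,F,G], logical=[G,A,B,C,D,E,F]
After op 2 (rotate(+1)): offset=0, physical=[A,B,C,D,E,F,G], logical=[A,B,C,D,E,F,G]
After op 3 (swap(4, 0)): offset=0, physical=[E,B,C,D,A,F,G], logical=[E,B,C,D,A,F,G]
After op 4 (swap(5, 3)): offset=0, physical=[E,B,C,F,A,D,G], logical=[E,B,C,F,A,D,G]
After op 5 (replace(3, 'd')): offset=0, physical=[E,B,C,d,A,D,G], logical=[E,B,C,d,A,D,G]
After op 6 (swap(5, 1)): offset=0, physical=[E,D,C,d,A,B,G], logical=[E,D,C,d,A,B,G]
After op 7 (swap(5, 2)): offset=0, physical=[E,D,B,d,A,C,G], logical=[E,D,B,d,A,C,G]
After op 8 (rotate(-3)): offset=4, physical=[E,D,B,d,A,C,G], logical=[A,C,G,E,D,B,d]
After op 9 (rotate(-3)): offset=1, physical=[E,D,B,d,A,C,G], logical=[D,B,d,A,C,G,E]

Answer: 1 D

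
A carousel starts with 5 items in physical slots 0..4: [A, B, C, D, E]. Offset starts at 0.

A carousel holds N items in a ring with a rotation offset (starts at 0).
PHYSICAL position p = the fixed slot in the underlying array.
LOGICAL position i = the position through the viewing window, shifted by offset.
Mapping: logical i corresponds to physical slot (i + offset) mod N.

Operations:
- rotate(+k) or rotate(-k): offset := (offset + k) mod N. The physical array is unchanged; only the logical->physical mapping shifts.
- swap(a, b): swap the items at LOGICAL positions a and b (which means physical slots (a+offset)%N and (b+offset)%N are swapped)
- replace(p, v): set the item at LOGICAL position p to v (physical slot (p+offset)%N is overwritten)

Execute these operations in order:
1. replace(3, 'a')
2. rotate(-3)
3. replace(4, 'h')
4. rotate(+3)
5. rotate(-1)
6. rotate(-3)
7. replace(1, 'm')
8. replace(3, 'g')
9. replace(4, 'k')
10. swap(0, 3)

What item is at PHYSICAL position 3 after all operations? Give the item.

Answer: a

Derivation:
After op 1 (replace(3, 'a')): offset=0, physical=[A,B,C,a,E], logical=[A,B,C,a,E]
After op 2 (rotate(-3)): offset=2, physical=[A,B,C,a,E], logical=[C,a,E,A,B]
After op 3 (replace(4, 'h')): offset=2, physical=[A,h,C,a,E], logical=[C,a,E,A,h]
After op 4 (rotate(+3)): offset=0, physical=[A,h,C,a,E], logical=[A,h,C,a,E]
After op 5 (rotate(-1)): offset=4, physical=[A,h,C,a,E], logical=[E,A,h,C,a]
After op 6 (rotate(-3)): offset=1, physical=[A,h,C,a,E], logical=[h,C,a,E,A]
After op 7 (replace(1, 'm')): offset=1, physical=[A,h,m,a,E], logical=[h,m,a,E,A]
After op 8 (replace(3, 'g')): offset=1, physical=[A,h,m,a,g], logical=[h,m,a,g,A]
After op 9 (replace(4, 'k')): offset=1, physical=[k,h,m,a,g], logical=[h,m,a,g,k]
After op 10 (swap(0, 3)): offset=1, physical=[k,g,m,a,h], logical=[g,m,a,h,k]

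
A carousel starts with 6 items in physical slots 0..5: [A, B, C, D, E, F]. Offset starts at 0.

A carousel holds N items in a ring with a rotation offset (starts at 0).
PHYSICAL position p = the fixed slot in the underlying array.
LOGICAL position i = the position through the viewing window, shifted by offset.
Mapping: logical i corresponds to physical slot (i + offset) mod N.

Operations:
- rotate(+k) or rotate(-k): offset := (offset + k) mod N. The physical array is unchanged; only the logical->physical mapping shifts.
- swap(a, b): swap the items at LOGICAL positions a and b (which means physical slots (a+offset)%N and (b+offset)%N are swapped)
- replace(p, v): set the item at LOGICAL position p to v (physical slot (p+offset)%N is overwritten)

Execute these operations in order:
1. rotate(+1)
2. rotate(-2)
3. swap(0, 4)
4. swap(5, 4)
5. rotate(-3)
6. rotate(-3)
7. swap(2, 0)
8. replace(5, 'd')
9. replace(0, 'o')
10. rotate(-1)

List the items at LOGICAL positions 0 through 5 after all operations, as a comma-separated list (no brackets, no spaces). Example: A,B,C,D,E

Answer: d,o,A,D,C,E

Derivation:
After op 1 (rotate(+1)): offset=1, physical=[A,B,C,D,E,F], logical=[B,C,D,E,F,A]
After op 2 (rotate(-2)): offset=5, physical=[A,B,C,D,E,F], logical=[F,A,B,C,D,E]
After op 3 (swap(0, 4)): offset=5, physical=[A,B,C,F,E,D], logical=[D,A,B,C,F,E]
After op 4 (swap(5, 4)): offset=5, physical=[A,B,C,E,F,D], logical=[D,A,B,C,E,F]
After op 5 (rotate(-3)): offset=2, physical=[A,B,C,E,F,D], logical=[C,E,F,D,A,B]
After op 6 (rotate(-3)): offset=5, physical=[A,B,C,E,F,D], logical=[D,A,B,C,E,F]
After op 7 (swap(2, 0)): offset=5, physical=[A,D,C,E,F,B], logical=[B,A,D,C,E,F]
After op 8 (replace(5, 'd')): offset=5, physical=[A,D,C,E,d,B], logical=[B,A,D,C,E,d]
After op 9 (replace(0, 'o')): offset=5, physical=[A,D,C,E,d,o], logical=[o,A,D,C,E,d]
After op 10 (rotate(-1)): offset=4, physical=[A,D,C,E,d,o], logical=[d,o,A,D,C,E]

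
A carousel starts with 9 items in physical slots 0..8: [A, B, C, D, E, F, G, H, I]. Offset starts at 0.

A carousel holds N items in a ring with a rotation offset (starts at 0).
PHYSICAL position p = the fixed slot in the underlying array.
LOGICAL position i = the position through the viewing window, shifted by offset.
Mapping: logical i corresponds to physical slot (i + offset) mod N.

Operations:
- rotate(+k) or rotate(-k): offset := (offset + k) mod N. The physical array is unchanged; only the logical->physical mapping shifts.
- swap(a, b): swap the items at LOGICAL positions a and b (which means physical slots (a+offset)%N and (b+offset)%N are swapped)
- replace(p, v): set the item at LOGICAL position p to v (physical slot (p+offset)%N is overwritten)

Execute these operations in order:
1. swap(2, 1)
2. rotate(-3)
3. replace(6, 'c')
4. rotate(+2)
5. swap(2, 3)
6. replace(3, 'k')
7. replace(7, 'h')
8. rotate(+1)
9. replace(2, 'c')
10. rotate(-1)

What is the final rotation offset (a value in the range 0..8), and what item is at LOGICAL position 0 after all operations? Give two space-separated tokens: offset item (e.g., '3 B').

After op 1 (swap(2, 1)): offset=0, physical=[A,C,B,D,E,F,G,H,I], logical=[A,C,B,D,E,F,G,H,I]
After op 2 (rotate(-3)): offset=6, physical=[A,C,B,D,E,F,G,H,I], logical=[G,H,I,A,C,B,D,E,F]
After op 3 (replace(6, 'c')): offset=6, physical=[A,C,B,c,E,F,G,H,I], logical=[G,H,I,A,C,B,c,E,F]
After op 4 (rotate(+2)): offset=8, physical=[A,C,B,c,E,F,G,H,I], logical=[I,A,C,B,c,E,F,G,H]
After op 5 (swap(2, 3)): offset=8, physical=[A,B,C,c,E,F,G,H,I], logical=[I,A,B,C,c,E,F,G,H]
After op 6 (replace(3, 'k')): offset=8, physical=[A,B,k,c,E,F,G,H,I], logical=[I,A,B,k,c,E,F,G,H]
After op 7 (replace(7, 'h')): offset=8, physical=[A,B,k,c,E,F,h,H,I], logical=[I,A,B,k,c,E,F,h,H]
After op 8 (rotate(+1)): offset=0, physical=[A,B,k,c,E,F,h,H,I], logical=[A,B,k,c,E,F,h,H,I]
After op 9 (replace(2, 'c')): offset=0, physical=[A,B,c,c,E,F,h,H,I], logical=[A,B,c,c,E,F,h,H,I]
After op 10 (rotate(-1)): offset=8, physical=[A,B,c,c,E,F,h,H,I], logical=[I,A,B,c,c,E,F,h,H]

Answer: 8 I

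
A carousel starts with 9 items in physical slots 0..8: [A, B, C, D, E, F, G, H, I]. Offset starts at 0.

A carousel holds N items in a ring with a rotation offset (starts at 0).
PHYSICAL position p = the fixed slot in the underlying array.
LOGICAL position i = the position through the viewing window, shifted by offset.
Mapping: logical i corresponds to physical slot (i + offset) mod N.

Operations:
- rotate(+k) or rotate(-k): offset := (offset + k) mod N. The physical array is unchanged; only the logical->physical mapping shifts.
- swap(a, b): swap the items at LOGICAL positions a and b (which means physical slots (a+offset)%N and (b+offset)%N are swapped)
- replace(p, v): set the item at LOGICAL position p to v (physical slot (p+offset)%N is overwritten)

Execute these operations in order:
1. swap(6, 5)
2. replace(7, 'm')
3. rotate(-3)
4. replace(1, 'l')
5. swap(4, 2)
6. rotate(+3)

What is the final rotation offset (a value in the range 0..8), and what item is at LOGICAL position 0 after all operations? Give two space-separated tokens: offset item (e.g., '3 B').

After op 1 (swap(6, 5)): offset=0, physical=[A,B,C,D,E,G,F,H,I], logical=[A,B,C,D,E,G,F,H,I]
After op 2 (replace(7, 'm')): offset=0, physical=[A,B,C,D,E,G,F,m,I], logical=[A,B,C,D,E,G,F,m,I]
After op 3 (rotate(-3)): offset=6, physical=[A,B,C,D,E,G,F,m,I], logical=[F,m,I,A,B,C,D,E,G]
After op 4 (replace(1, 'l')): offset=6, physical=[A,B,C,D,E,G,F,l,I], logical=[F,l,I,A,B,C,D,E,G]
After op 5 (swap(4, 2)): offset=6, physical=[A,I,C,D,E,G,F,l,B], logical=[F,l,B,A,I,C,D,E,G]
After op 6 (rotate(+3)): offset=0, physical=[A,I,C,D,E,G,F,l,B], logical=[A,I,C,D,E,G,F,l,B]

Answer: 0 A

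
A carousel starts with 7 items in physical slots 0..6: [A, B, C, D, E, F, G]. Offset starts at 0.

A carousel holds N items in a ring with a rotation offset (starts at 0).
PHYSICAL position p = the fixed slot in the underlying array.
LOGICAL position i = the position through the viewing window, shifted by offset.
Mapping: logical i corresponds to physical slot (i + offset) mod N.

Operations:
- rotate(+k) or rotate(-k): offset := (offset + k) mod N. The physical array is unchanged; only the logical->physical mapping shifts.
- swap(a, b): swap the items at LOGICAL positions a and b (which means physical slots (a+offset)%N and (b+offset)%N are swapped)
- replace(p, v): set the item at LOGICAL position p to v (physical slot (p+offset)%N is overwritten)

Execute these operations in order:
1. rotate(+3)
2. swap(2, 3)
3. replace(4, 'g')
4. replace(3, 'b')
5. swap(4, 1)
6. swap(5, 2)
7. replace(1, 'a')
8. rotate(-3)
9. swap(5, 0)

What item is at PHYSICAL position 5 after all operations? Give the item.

After op 1 (rotate(+3)): offset=3, physical=[A,B,C,D,E,F,G], logical=[D,E,F,G,A,B,C]
After op 2 (swap(2, 3)): offset=3, physical=[A,B,C,D,E,G,F], logical=[D,E,G,F,A,B,C]
After op 3 (replace(4, 'g')): offset=3, physical=[g,B,C,D,E,G,F], logical=[D,E,G,F,g,B,C]
After op 4 (replace(3, 'b')): offset=3, physical=[g,B,C,D,E,G,b], logical=[D,E,G,b,g,B,C]
After op 5 (swap(4, 1)): offset=3, physical=[E,B,C,D,g,G,b], logical=[D,g,G,b,E,B,C]
After op 6 (swap(5, 2)): offset=3, physical=[E,G,C,D,g,B,b], logical=[D,g,B,b,E,G,C]
After op 7 (replace(1, 'a')): offset=3, physical=[E,G,C,D,a,B,b], logical=[D,a,B,b,E,G,C]
After op 8 (rotate(-3)): offset=0, physical=[E,G,C,D,a,B,b], logical=[E,G,C,D,a,B,b]
After op 9 (swap(5, 0)): offset=0, physical=[B,G,C,D,a,E,b], logical=[B,G,C,D,a,E,b]

Answer: E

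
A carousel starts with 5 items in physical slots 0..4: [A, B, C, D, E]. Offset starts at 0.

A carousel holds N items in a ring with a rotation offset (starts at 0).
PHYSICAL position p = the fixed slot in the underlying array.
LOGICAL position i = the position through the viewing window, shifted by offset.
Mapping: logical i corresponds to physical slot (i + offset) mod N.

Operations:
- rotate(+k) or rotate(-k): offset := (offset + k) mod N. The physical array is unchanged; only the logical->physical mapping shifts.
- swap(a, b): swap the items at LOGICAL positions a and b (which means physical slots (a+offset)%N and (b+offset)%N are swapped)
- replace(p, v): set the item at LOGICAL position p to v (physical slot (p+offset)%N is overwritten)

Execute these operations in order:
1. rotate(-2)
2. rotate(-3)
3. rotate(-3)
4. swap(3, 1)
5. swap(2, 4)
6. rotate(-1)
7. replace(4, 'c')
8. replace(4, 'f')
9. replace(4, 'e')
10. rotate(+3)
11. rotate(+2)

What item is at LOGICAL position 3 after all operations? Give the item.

Answer: B

Derivation:
After op 1 (rotate(-2)): offset=3, physical=[A,B,C,D,E], logical=[D,E,A,B,C]
After op 2 (rotate(-3)): offset=0, physical=[A,B,C,D,E], logical=[A,B,C,D,E]
After op 3 (rotate(-3)): offset=2, physical=[A,B,C,D,E], logical=[C,D,E,A,B]
After op 4 (swap(3, 1)): offset=2, physical=[D,B,C,A,E], logical=[C,A,E,D,B]
After op 5 (swap(2, 4)): offset=2, physical=[D,E,C,A,B], logical=[C,A,B,D,E]
After op 6 (rotate(-1)): offset=1, physical=[D,E,C,A,B], logical=[E,C,A,B,D]
After op 7 (replace(4, 'c')): offset=1, physical=[c,E,C,A,B], logical=[E,C,A,B,c]
After op 8 (replace(4, 'f')): offset=1, physical=[f,E,C,A,B], logical=[E,C,A,B,f]
After op 9 (replace(4, 'e')): offset=1, physical=[e,E,C,A,B], logical=[E,C,A,B,e]
After op 10 (rotate(+3)): offset=4, physical=[e,E,C,A,B], logical=[B,e,E,C,A]
After op 11 (rotate(+2)): offset=1, physical=[e,E,C,A,B], logical=[E,C,A,B,e]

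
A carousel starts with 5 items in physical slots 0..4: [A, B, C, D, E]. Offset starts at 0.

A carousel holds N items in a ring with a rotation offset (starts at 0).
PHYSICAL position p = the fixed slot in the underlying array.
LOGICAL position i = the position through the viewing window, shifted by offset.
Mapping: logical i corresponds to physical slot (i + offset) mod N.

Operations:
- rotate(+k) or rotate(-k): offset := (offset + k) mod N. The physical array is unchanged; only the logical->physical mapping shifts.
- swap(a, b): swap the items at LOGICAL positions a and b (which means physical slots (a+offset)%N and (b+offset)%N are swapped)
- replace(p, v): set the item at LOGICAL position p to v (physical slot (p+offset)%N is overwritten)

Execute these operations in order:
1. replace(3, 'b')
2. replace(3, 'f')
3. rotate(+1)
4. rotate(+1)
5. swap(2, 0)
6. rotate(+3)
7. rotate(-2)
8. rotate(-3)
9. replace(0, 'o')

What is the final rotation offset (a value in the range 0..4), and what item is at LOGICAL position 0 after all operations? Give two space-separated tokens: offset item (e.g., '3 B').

After op 1 (replace(3, 'b')): offset=0, physical=[A,B,C,b,E], logical=[A,B,C,b,E]
After op 2 (replace(3, 'f')): offset=0, physical=[A,B,C,f,E], logical=[A,B,C,f,E]
After op 3 (rotate(+1)): offset=1, physical=[A,B,C,f,E], logical=[B,C,f,E,A]
After op 4 (rotate(+1)): offset=2, physical=[A,B,C,f,E], logical=[C,f,E,A,B]
After op 5 (swap(2, 0)): offset=2, physical=[A,B,E,f,C], logical=[E,f,C,A,B]
After op 6 (rotate(+3)): offset=0, physical=[A,B,E,f,C], logical=[A,B,E,f,C]
After op 7 (rotate(-2)): offset=3, physical=[A,B,E,f,C], logical=[f,C,A,B,E]
After op 8 (rotate(-3)): offset=0, physical=[A,B,E,f,C], logical=[A,B,E,f,C]
After op 9 (replace(0, 'o')): offset=0, physical=[o,B,E,f,C], logical=[o,B,E,f,C]

Answer: 0 o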